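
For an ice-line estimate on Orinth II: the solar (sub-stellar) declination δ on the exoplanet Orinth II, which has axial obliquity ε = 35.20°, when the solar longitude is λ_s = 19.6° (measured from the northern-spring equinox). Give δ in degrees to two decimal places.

sin δ = sin ε · sin λ_s = sin 35.20° × sin 19.6° = 0.193365.
δ = arcsin(0.193365) = +11.15°.

δ = +11.15°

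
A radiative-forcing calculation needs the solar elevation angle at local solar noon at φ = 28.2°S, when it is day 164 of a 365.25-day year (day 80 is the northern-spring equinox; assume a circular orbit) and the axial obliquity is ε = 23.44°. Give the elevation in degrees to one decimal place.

38.6°

Solar longitude: λ_s = 360° × (164 − 80)/365.25 = 82.793°.
sin δ = sin 23.44° × sin 82.793° = 0.39465, so δ = +23.244°.
At local noon the hour angle is zero, so the zenith angle equals |φ − δ| = |-28.2° − (+23.244°)| = 51.444°.
Elevation = 90° − 51.444° = 38.6°.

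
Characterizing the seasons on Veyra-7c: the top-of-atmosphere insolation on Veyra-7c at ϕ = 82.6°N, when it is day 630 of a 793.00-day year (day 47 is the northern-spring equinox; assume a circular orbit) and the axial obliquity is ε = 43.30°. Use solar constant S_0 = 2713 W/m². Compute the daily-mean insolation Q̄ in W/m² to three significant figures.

Solar longitude: L_s = 360° × (630 − 47)/793.00 = 264.666°.
sin δ = sin 43.30° × sin 264.666° = -0.68285, so δ = -43.067°.
cos h₀ = −tan(+82.6°) tan(-43.067°) = 7.1967 ≥ 1 ⇒ polar night, h₀ = 0 and Q̄ = 0.

Q̄ ≈ 0.00 W/m²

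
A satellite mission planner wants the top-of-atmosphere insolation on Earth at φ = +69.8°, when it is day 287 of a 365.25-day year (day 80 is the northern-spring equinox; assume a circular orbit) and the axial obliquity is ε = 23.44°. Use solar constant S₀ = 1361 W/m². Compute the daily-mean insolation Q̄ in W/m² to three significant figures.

Q̄ ≈ 59.1 W/m²

Solar longitude: λ_s = 360° × (287 − 80)/365.25 = 204.025°.
sin δ = sin 23.44° × sin 204.025° = -0.16195, so δ = -9.320°.
cos H₀ = −tan(+69.8°) tan(-9.320°) = 0.4461, H₀ = 1.1084 rad.
Bracket: H₀ sin φ sin δ + cos φ cos δ sin H₀ = 1.1084×0.93849×-0.16195 + 0.34530×0.98680×0.89500 = -0.168464 + 0.304964 = 0.136500.
Q̄ = (S₀/π) × [bracket] = (1361/π) × 0.136500 = 59.13 W/m².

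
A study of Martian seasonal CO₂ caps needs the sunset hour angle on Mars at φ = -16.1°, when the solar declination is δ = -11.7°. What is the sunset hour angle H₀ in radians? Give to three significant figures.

cos H₀ = −tan φ · tan δ = −tan(-16.1°) × tan(-11.700°) = -0.0598, so H₀ = 1.6306 rad = 93.43°.

H₀ = 1.63 rad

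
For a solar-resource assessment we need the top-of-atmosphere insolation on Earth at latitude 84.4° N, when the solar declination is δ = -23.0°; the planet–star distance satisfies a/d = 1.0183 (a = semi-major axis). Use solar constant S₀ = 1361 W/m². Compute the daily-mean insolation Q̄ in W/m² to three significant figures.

Q̄ ≈ 0.00 W/m²

cos H₀ = −tan(+84.4°) tan(-23.000°) = 4.3291 ≥ 1 ⇒ polar night, H₀ = 0 and Q̄ = 0.
Inverse-square distance factor (a/d)² = 1.0183² = 1.036935.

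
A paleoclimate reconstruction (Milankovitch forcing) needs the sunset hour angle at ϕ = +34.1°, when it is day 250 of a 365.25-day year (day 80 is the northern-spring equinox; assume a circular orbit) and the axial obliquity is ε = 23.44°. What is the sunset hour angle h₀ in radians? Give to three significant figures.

Solar longitude: L_s = 360° × (250 − 80)/365.25 = 167.556°.
sin δ = sin 23.44° × sin 167.556° = 0.08571, so δ = +4.917°.
cos h₀ = −tan ϕ · tan δ = −tan(+34.1°) × tan(+4.917°) = -0.0582, so h₀ = 1.6291 rad = 93.34°.

h₀ = 1.63 rad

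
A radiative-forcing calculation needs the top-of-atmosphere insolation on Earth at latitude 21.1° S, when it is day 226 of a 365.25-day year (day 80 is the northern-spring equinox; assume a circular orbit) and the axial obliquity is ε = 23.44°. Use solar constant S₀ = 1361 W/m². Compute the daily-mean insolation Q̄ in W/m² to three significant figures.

Solar longitude: λ_s = 360° × (226 − 80)/365.25 = 143.901°.
sin δ = sin 23.44° × sin 143.901° = 0.23437, so δ = +13.554°.
cos H₀ = −tan(-21.1°) tan(+13.554°) = 0.0930, H₀ = 1.4776 rad.
Bracket: H₀ sin φ sin δ + cos φ cos δ sin H₀ = 1.4776×-0.36000×0.23437 + 0.93295×0.97215×0.99566 = -0.124670 + 0.903031 = 0.778361.
Q̄ = (S₀/π) × [bracket] = (1361/π) × 0.778361 = 337.2 W/m².

Q̄ ≈ 337 W/m²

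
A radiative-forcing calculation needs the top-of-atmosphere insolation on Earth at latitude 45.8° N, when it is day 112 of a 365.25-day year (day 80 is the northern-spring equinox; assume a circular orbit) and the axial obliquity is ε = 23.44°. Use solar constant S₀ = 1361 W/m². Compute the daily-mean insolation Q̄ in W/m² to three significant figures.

Solar longitude: λ_s = 360° × (112 − 80)/365.25 = 31.540°.
sin δ = sin 23.44° × sin 31.540° = 0.20808, so δ = +12.010°.
cos H₀ = −tan(+45.8°) tan(+12.010°) = -0.2188, H₀ = 1.7913 rad.
Bracket: H₀ sin φ sin δ + cos φ cos δ sin H₀ = 1.7913×0.71691×0.20808 + 0.69717×0.97811×0.97578 = 0.267217 + 0.665393 = 0.932610.
Q̄ = (S₀/π) × [bracket] = (1361/π) × 0.932610 = 404.0 W/m².

Q̄ ≈ 404 W/m²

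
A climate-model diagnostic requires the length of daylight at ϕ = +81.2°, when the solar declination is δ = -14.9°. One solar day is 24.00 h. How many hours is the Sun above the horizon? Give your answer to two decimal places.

0.00 h

cos h₀ = −tan ϕ · tan δ = 1.7188 ≥ 1, so the Sun never rises (polar night) and h₀ = 0.
Daylight = 2h₀/(2π) × 24.00 h = (0.0000/π) × 24.00 = 0.00 h.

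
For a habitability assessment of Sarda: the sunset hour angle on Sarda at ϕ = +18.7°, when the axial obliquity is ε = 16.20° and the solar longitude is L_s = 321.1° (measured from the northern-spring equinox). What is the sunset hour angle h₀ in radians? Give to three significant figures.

Solar declination: sin δ = sin ε · sin L_s = sin 16.20° × sin 321.1° = -0.17520, so δ = -10.090°.
cos h₀ = −tan ϕ · tan δ = −tan(+18.7°) × tan(-10.090°) = 0.0602, so h₀ = 1.5105 rad = 86.55°.

h₀ = 1.51 rad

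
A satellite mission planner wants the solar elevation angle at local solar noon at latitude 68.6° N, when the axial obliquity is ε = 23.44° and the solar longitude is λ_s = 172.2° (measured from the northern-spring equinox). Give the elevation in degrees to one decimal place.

Solar declination: sin δ = sin ε · sin λ_s = sin 23.44° × sin 172.2° = 0.05399, so δ = +3.095°.
At local noon the hour angle is zero, so the zenith angle equals |φ − δ| = |+68.6° − (+3.095°)| = 65.505°.
Elevation = 90° − 65.505° = 24.5°.

24.5°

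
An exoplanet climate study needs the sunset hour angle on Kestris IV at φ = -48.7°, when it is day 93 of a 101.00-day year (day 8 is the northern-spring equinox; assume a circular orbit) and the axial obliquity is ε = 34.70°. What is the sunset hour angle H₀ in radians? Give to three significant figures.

Solar longitude: λ_s = 360° × (93 − 8)/101.00 = 302.970°.
sin δ = sin 34.70° × sin 302.970° = -0.47760, so δ = -28.529°.
cos H₀ = −tan φ · tan δ = −tan(-48.7°) × tan(-28.529°) = -0.6188, so H₀ = 2.2380 rad = 128.23°.

H₀ = 2.24 rad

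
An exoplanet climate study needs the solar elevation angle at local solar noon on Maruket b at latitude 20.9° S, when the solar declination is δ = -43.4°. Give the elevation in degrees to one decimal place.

At local noon the hour angle is zero, so the zenith angle equals |ϕ − δ| = |-20.9° − (-43.400°)| = 22.500°.
Elevation = 90° − 22.500° = 67.5°.

67.5°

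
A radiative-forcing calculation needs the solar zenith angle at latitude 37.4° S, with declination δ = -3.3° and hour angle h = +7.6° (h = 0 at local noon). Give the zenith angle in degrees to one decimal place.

cos θ_z = sin ϕ sin δ + cos ϕ cos δ cos h = 0.034963 + 0.786130 = 0.821093.
θ_z = arccos(0.821093) = 34.8°.

θ_z = 34.8°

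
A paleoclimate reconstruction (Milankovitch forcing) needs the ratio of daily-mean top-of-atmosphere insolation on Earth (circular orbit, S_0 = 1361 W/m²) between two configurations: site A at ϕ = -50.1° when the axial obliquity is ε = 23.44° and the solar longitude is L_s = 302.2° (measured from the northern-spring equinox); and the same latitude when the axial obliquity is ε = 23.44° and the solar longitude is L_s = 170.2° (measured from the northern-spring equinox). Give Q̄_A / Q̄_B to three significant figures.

Q̄_A / Q̄_B ≈ 1.90

— Configuration A (ϕ=-50.1°):
Solar declination: sin δ = sin ε · sin L_s = sin 23.44° × sin 302.2° = -0.33661, so δ = -19.670°.
cos h₀ = −tan(-50.1°) tan(-19.670°) = -0.4275, h₀ = 2.0125 rad.
Bracket: h₀ sin ϕ sin δ + cos ϕ cos δ sin h₀ = 2.0125×-0.76717×-0.33661 + 0.64145×0.94165×0.90400 = 0.519702 + 0.546035 = 1.065737.
Q̄ = (S_0/π) × [bracket] = (1361/π) × 1.065737 = 461.70 W/m².
— Configuration B (ϕ=-50.1°):
Solar declination: sin δ = sin ε · sin L_s = sin 23.44° × sin 170.2° = 0.06771, so δ = +3.882°.
cos h₀ = −tan(-50.1°) tan(+3.882°) = 0.0812, h₀ = 1.4895 rad.
Bracket: h₀ sin ϕ sin δ + cos ϕ cos δ sin h₀ = 1.4895×-0.76717×0.06771 + 0.64145×0.99771×0.99670 = -0.077372 + 0.637869 = 0.560497.
Q̄ = (S_0/π) × [bracket] = (1361/π) × 0.560497 = 242.82 W/m².
Ratio Q̄_A / Q̄_B = 461.70 / 242.82 = 1.901.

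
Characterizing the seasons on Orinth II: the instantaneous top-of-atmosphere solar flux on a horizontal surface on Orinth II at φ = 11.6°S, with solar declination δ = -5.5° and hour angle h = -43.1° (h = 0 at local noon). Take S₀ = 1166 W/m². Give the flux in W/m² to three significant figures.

cos θ_z = sin φ sin δ + cos φ cos δ cos h = 0.019272 + 0.711956 = 0.731228.
Flux = S₀ · cos θ_z = 1166 × 0.731228 = 852.6 W/m².

853 W/m²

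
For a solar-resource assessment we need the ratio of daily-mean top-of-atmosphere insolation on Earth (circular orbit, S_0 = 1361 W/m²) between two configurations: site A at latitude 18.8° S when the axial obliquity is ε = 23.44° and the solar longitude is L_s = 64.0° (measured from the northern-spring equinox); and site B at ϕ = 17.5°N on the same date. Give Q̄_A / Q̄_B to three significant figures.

Q̄_A / Q̄_B ≈ 0.667

— Configuration A (ϕ=-18.8°):
Solar declination: sin δ = sin ε · sin L_s = sin 23.44° × sin 64.0° = 0.35753, so δ = +20.949°.
cos h₀ = −tan(-18.8°) tan(+20.949°) = 0.1303, h₀ = 1.4401 rad.
Bracket: h₀ sin ϕ sin δ + cos ϕ cos δ sin h₀ = 1.4401×-0.32227×0.35753 + 0.94665×0.93390×0.99147 = -0.165930 + 0.876535 = 0.710605.
Q̄ = (S_0/π) × [bracket] = (1361/π) × 0.710605 = 307.85 W/m².
— Configuration B (ϕ=+17.5°):
cos h₀ = −tan(+17.5°) tan(+20.949°) = -0.1207, h₀ = 1.6918 rad.
Bracket: h₀ sin ϕ sin δ + cos ϕ cos δ sin h₀ = 1.6918×0.30071×0.35753 + 0.95372×0.93390×0.99269 = 0.181890 + 0.884168 = 1.066058.
Q̄ = (S_0/π) × [bracket] = (1361/π) × 1.066058 = 461.84 W/m².
Ratio Q̄_A / Q̄_B = 307.85 / 461.84 = 0.6666.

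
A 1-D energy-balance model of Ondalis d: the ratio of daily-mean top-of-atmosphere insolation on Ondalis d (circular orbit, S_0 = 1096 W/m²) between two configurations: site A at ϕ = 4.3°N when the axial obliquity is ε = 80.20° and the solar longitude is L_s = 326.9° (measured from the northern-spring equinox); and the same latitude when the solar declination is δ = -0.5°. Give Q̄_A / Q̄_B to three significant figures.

— Configuration A (ϕ=+4.3°):
Solar declination: sin δ = sin ε · sin L_s = sin 80.20° × sin 326.9° = -0.53813, so δ = -32.557°.
cos h₀ = −tan(+4.3°) tan(-32.557°) = 0.0480, h₀ = 1.5228 rad.
Bracket: h₀ sin ϕ sin δ + cos ϕ cos δ sin h₀ = 1.5228×0.07498×-0.53813 + 0.99719×0.84286×0.99885 = -0.061443 + 0.839525 = 0.778082.
Q̄ = (S_0/π) × [bracket] = (1096/π) × 0.778082 = 271.45 W/m².
— Configuration B (ϕ=+4.3°):
cos h₀ = −tan(+4.3°) tan(-0.500°) = 0.0007, h₀ = 1.5701 rad.
Bracket: h₀ sin ϕ sin δ + cos ϕ cos δ sin h₀ = 1.5701×0.07498×-0.00873 + 0.99719×0.99996×1.00000 = -0.001028 + 0.997150 = 0.996122.
Q̄ = (S_0/π) × [bracket] = (1096/π) × 0.996122 = 347.51 W/m².
Ratio Q̄_A / Q̄_B = 271.45 / 347.51 = 0.7811.

Q̄_A / Q̄_B ≈ 0.781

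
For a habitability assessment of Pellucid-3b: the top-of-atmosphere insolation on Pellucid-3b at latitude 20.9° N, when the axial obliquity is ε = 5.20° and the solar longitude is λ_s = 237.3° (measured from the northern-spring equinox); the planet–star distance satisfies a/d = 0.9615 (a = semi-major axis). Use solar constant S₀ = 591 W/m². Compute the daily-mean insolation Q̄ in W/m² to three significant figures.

Q̄ ≈ 155 W/m²

Solar declination: sin δ = sin ε · sin λ_s = sin 5.20° × sin 237.3° = -0.07627, so δ = -4.374°.
cos H₀ = −tan(+20.9°) tan(-4.374°) = 0.0292, H₀ = 1.5416 rad.
Bracket: H₀ sin φ sin δ + cos φ cos δ sin H₀ = 1.5416×0.35674×-0.07627 + 0.93420×0.99709×0.99957 = -0.041945 + 0.931081 = 0.889136.
Inverse-square distance factor (a/d)² = 0.9615² = 0.924482.
Q̄ = (S₀/π) × 0.924482 × [bracket] = (591/π) × 0.924482 × 0.889136 = 154.6 W/m².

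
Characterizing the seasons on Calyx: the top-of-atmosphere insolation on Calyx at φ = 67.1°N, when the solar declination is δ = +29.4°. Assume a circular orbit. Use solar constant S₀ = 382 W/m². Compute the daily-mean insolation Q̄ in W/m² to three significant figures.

cos H₀ = −tan(+67.1°) tan(+29.400°) = -1.3339 ≤ −1 ⇒ polar day, H₀ = π.
Bracket: H₀ sin φ sin δ + cos φ cos δ sin H₀ = 3.1416×0.92119×0.49090 + 0.38912×0.87121×0.00000 = 1.420670 + 0.000000 = 1.420670.
Q̄ = (S₀/π) × [bracket] = (382/π) × 1.420670 = 172.7 W/m².

Q̄ ≈ 173 W/m²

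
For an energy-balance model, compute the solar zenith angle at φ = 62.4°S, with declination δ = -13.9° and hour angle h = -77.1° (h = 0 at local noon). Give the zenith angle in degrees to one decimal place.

θ_z = 71.7°

cos θ_z = sin φ sin δ + cos φ cos δ cos h = 0.212891 + 0.100402 = 0.313293.
θ_z = arccos(0.313293) = 71.7°.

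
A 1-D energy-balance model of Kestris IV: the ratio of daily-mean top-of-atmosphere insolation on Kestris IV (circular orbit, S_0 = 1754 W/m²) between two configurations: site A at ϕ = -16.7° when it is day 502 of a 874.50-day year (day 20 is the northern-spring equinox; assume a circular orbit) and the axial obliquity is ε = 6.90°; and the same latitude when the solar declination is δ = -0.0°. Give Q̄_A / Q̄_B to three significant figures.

— Configuration A (ϕ=-16.7°):
Solar longitude: L_s = 360° × (502 − 20)/874.50 = 198.422°.
sin δ = sin 6.90° × sin 198.422° = -0.03796, so δ = -2.176°.
cos h₀ = −tan(-16.7°) tan(-2.176°) = -0.0114, h₀ = 1.5822 rad.
Bracket: h₀ sin ϕ sin δ + cos ϕ cos δ sin h₀ = 1.5822×-0.28736×-0.03796 + 0.95782×0.99928×0.99994 = 0.017259 + 0.957073 = 0.974332.
Q̄ = (S_0/π) × [bracket] = (1754/π) × 0.974332 = 543.98 W/m².
— Configuration B (ϕ=-16.7°):
cos h₀ = −tan(-16.7°) tan(-0.000°) = -0.0000, h₀ = 1.5708 rad.
Bracket: h₀ sin ϕ sin δ + cos ϕ cos δ sin h₀ = 1.5708×-0.28736×-0.00000 + 0.95782×1.00000×1.00000 = 0.000000 + 0.957820 = 0.957820.
Q̄ = (S_0/π) × [bracket] = (1754/π) × 0.957820 = 534.77 W/m².
Ratio Q̄_A / Q̄_B = 543.98 / 534.77 = 1.017.

Q̄_A / Q̄_B ≈ 1.02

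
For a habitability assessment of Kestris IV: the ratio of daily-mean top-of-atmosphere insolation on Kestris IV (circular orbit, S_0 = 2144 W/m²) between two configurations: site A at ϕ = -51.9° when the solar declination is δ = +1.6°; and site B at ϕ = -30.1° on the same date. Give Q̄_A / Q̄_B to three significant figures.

— Configuration A (ϕ=-51.9°):
cos h₀ = −tan(-51.9°) tan(+1.600°) = 0.0356, h₀ = 1.5352 rad.
Bracket: h₀ sin ϕ sin δ + cos ϕ cos δ sin h₀ = 1.5352×-0.78694×0.02792 + 0.61704×0.99961×0.99937 = -0.033730 + 0.616411 = 0.582681.
Q̄ = (S_0/π) × [bracket] = (2144/π) × 0.582681 = 397.65 W/m².
— Configuration B (ϕ=-30.1°):
cos h₀ = −tan(-30.1°) tan(+1.600°) = 0.0162, h₀ = 1.5546 rad.
Bracket: h₀ sin ϕ sin δ + cos ϕ cos δ sin h₀ = 1.5546×-0.50151×0.02792 + 0.86515×0.99961×0.99987 = -0.021768 + 0.864700 = 0.842932.
Q̄ = (S_0/π) × [bracket] = (2144/π) × 0.842932 = 575.26 W/m².
Ratio Q̄_A / Q̄_B = 397.65 / 575.26 = 0.6913.

Q̄_A / Q̄_B ≈ 0.691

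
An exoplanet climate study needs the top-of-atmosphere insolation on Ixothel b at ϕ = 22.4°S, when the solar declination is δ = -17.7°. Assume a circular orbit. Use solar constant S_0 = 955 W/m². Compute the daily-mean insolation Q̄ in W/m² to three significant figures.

Q̄ ≈ 325 W/m²

cos h₀ = −tan(-22.4°) tan(-17.700°) = -0.1315, h₀ = 1.7027 rad.
Bracket: h₀ sin ϕ sin δ + cos ϕ cos δ sin h₀ = 1.7027×-0.38107×-0.30403 + 0.92455×0.95266×0.99131 = 0.197269 + 0.873128 = 1.070397.
Q̄ = (S_0/π) × [bracket] = (955/π) × 1.070397 = 325.4 W/m².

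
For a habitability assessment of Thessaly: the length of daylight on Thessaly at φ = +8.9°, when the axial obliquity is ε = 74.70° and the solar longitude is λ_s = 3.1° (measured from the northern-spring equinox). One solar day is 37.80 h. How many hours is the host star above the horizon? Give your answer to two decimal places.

19.00 h

Solar declination: sin δ = sin ε · sin λ_s = sin 74.70° × sin 3.1° = 0.05216, so δ = +2.990°.
cos H₀ = −tan φ · tan δ = −tan(+8.9°) × tan(+2.990°) = -0.0082, so H₀ = 1.5790 rad = 90.47°.
Daylight = 2H₀/(2π) × 37.80 h = (1.5790/π) × 37.80 = 19.00 h.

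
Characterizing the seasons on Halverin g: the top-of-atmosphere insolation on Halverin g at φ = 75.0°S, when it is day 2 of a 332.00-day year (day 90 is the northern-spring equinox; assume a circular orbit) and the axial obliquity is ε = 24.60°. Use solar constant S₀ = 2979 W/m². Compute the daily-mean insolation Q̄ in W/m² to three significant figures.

Q̄ ≈ 1.19e+03 W/m²

Solar longitude: λ_s = 360° × (2 − 90)/332.00 = -95.422°, i.e. -95.422° + 360° = 264.578°.
sin δ = sin 24.60° × sin 264.578° = -0.41442, so δ = -24.483°.
cos H₀ = −tan(-75.0°) tan(-24.483°) = -1.6994 ≤ −1 ⇒ polar day, H₀ = π.
Bracket: H₀ sin φ sin δ + cos φ cos δ sin H₀ = 3.1416×-0.96593×-0.41442 + 0.25882×0.91009×0.00000 = 1.257585 + 0.000000 = 1.257585.
Q̄ = (S₀/π) × [bracket] = (2979/π) × 1.257585 = 1192 W/m².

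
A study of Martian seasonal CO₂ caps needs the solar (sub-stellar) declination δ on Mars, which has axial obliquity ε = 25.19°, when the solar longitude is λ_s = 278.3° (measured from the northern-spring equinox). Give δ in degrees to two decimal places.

sin δ = sin ε · sin λ_s = sin 25.19° × sin 278.3° = -0.421163.
δ = arcsin(-0.421163) = -24.91°.

δ = -24.91°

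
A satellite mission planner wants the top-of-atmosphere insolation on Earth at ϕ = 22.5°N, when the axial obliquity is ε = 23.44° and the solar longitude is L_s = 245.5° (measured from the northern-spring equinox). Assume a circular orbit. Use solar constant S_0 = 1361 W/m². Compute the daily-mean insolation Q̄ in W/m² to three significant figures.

Solar declination: sin δ = sin ε · sin L_s = sin 23.44° × sin 245.5° = -0.36197, so δ = -21.221°.
cos h₀ = −tan(+22.5°) tan(-21.221°) = 0.1608, h₀ = 1.4093 rad.
Bracket: h₀ sin ϕ sin δ + cos ϕ cos δ sin h₀ = 1.4093×0.38268×-0.36197 + 0.92388×0.93219×0.98698 = -0.195214 + 0.850018 = 0.654804.
Q̄ = (S_0/π) × [bracket] = (1361/π) × 0.654804 = 283.7 W/m².

Q̄ ≈ 284 W/m²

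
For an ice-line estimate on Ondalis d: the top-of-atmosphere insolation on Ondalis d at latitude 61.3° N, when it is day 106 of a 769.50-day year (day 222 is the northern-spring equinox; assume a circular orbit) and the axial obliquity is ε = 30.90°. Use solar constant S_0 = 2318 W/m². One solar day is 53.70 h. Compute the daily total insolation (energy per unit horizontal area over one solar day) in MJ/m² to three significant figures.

Solar longitude: L_s = 360° × (106 − 222)/769.50 = -54.269°, i.e. -54.269° + 360° = 305.731°.
sin δ = sin 30.90° × sin 305.731° = -0.41688, so δ = -24.638°.
cos h₀ = −tan(+61.3°) tan(-24.638°) = 0.8377, h₀ = 0.5777 rad.
Bracket: h₀ sin ϕ sin δ + cos ϕ cos δ sin h₀ = 0.5777×0.87715×-0.41688 + 0.48022×0.90896×0.54613 = -0.211245 + 0.238386 = 0.027141.
Q̄ = (S_0/π) × [bracket] = (2318/π) × 0.027141 = 20.026 W/m².
Daily total = Q̄ × 53.70 h × 3600 s/h = 20.026 × 53.70 × 3600 / 10⁶ = 3.871 MJ/m².

3.87 MJ/m²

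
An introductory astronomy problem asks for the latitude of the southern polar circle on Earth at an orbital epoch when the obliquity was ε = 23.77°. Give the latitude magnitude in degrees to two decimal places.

The polar circle is the lowest latitude that experiences at least one full rotation of continuous darkness at the northern-summer solstice; it lies at |ϕ| = 90° − ε = 90° − 23.77° = 66.23°.

66.23°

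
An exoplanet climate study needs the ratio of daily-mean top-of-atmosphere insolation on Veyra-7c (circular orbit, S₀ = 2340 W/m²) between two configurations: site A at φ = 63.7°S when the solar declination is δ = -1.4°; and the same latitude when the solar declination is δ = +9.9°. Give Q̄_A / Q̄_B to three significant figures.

Q̄_A / Q̄_B ≈ 2.15

— Configuration A (φ=-63.7°):
cos H₀ = −tan(-63.7°) tan(-1.400°) = -0.0494, H₀ = 1.6203 rad.
Bracket: H₀ sin φ sin δ + cos φ cos δ sin H₀ = 1.6203×-0.89649×-0.02443 + 0.44307×0.99970×0.99878 = 0.035487 + 0.442397 = 0.477884.
Q̄ = (S₀/π) × [bracket] = (2340/π) × 0.477884 = 355.95 W/m².
— Configuration B (φ=-63.7°):
cos H₀ = −tan(-63.7°) tan(+9.900°) = 0.3531, H₀ = 1.2099 rad.
Bracket: H₀ sin φ sin δ + cos φ cos δ sin H₀ = 1.2099×-0.89649×0.17193 + 0.44307×0.98511×0.93557 = -0.186486 + 0.408351 = 0.221865.
Q̄ = (S₀/π) × [bracket] = (2340/π) × 0.221865 = 165.26 W/m².
Ratio Q̄_A / Q̄_B = 355.95 / 165.26 = 2.154.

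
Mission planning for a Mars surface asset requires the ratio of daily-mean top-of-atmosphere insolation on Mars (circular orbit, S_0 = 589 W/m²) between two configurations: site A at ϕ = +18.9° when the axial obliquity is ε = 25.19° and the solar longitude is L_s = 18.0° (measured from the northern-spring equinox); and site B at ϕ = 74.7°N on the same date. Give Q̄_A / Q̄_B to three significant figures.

Q̄_A / Q̄_B ≈ 2.04

— Configuration A (ϕ=+18.9°):
Solar declination: sin δ = sin ε · sin L_s = sin 25.19° × sin 18.0° = 0.13152, so δ = +7.558°.
cos h₀ = −tan(+18.9°) tan(+7.558°) = -0.0454, h₀ = 1.6162 rad.
Bracket: h₀ sin ϕ sin δ + cos ϕ cos δ sin h₀ = 1.6162×0.32392×0.13152 + 0.94609×0.99131×0.99897 = 0.068853 + 0.936902 = 1.005755.
Q̄ = (S_0/π) × [bracket] = (589/π) × 1.005755 = 188.56 W/m².
— Configuration B (ϕ=+74.7°):
cos h₀ = −tan(+74.7°) tan(+7.558°) = -0.4850, h₀ = 2.0771 rad.
Bracket: h₀ sin ϕ sin δ + cos ϕ cos δ sin h₀ = 2.0771×0.96456×0.13152 + 0.26387×0.99131×0.87452 = 0.263499 + 0.228754 = 0.492253.
Q̄ = (S_0/π) × [bracket] = (589/π) × 0.492253 = 92.290 W/m².
Ratio Q̄_A / Q̄_B = 188.56 / 92.290 = 2.043.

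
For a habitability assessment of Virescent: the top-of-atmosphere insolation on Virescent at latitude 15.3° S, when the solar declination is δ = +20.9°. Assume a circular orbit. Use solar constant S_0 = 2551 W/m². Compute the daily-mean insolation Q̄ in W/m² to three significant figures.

Q̄ ≈ 616 W/m²

cos h₀ = −tan(-15.3°) tan(+20.900°) = 0.1045, h₀ = 1.4661 rad.
Bracket: h₀ sin ϕ sin δ + cos ϕ cos δ sin h₀ = 1.4661×-0.26387×0.35674 + 0.96456×0.93420×0.99453 = -0.138008 + 0.896163 = 0.758155.
Q̄ = (S_0/π) × [bracket] = (2551/π) × 0.758155 = 615.6 W/m².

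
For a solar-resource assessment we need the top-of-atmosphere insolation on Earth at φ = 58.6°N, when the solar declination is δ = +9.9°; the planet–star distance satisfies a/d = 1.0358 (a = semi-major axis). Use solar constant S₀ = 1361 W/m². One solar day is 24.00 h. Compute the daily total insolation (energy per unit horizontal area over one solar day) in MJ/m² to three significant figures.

cos H₀ = −tan(+58.6°) tan(+9.900°) = -0.2859, H₀ = 1.8608 rad.
Bracket: H₀ sin φ sin δ + cos φ cos δ sin H₀ = 1.8608×0.85355×0.17193 + 0.52101×0.98511×0.95825 = 0.273074 + 0.491824 = 0.764898.
Inverse-square distance factor (a/d)² = 1.0358² = 1.072882.
Q̄ = (S₀/π) × 1.072882 × [bracket] = (1361/π) × 1.072882 × 0.764898 = 355.52 W/m².
Daily total = Q̄ × 24.00 h × 3600 s/h = 355.52 × 24.00 × 3600 / 10⁶ = 30.72 MJ/m².

30.7 MJ/m²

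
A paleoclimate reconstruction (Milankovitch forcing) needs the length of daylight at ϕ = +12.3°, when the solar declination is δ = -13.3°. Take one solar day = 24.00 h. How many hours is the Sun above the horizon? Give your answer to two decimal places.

cos h₀ = −tan ϕ · tan δ = −tan(+12.3°) × tan(-13.300°) = 0.0515, so h₀ = 1.5192 rad = 87.05°.
Daylight = 2h₀/(2π) × 24.00 h = (1.5192/π) × 24.00 = 11.61 h.

11.61 h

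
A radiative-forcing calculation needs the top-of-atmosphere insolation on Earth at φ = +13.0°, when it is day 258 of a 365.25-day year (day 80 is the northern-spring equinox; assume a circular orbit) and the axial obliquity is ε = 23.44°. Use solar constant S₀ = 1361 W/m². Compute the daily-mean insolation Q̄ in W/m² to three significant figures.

Q̄ ≈ 427 W/m²

Solar longitude: λ_s = 360° × (258 − 80)/365.25 = 175.441°.
sin δ = sin 23.44° × sin 175.441° = 0.03162, so δ = +1.812°.
cos H₀ = −tan(+13.0°) tan(+1.812°) = -0.0073, H₀ = 1.5781 rad.
Bracket: H₀ sin φ sin δ + cos φ cos δ sin H₀ = 1.5781×0.22495×0.03162 + 0.97437×0.99950×0.99997 = 0.011225 + 0.973854 = 0.985079.
Q̄ = (S₀/π) × [bracket] = (1361/π) × 0.985079 = 426.8 W/m².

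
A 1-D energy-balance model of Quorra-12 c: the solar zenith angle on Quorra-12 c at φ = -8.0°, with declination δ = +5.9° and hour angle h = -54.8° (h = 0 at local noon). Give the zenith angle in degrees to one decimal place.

cos θ_z = sin φ sin δ + cos φ cos δ cos h = -0.014306 + 0.567799 = 0.553493.
θ_z = arccos(0.553493) = 56.4°.

θ_z = 56.4°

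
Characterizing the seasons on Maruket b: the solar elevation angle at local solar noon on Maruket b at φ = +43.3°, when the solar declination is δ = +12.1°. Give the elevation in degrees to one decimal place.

At local noon the hour angle is zero, so the zenith angle equals |φ − δ| = |+43.3° − (+12.100°)| = 31.200°.
Elevation = 90° − 31.200° = 58.8°.

58.8°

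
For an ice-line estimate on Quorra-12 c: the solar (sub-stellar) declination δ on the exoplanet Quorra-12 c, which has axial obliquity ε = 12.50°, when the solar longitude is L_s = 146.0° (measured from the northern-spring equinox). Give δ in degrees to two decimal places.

δ = +6.95°

sin δ = sin ε · sin L_s = sin 12.50° × sin 146.0° = 0.121031.
δ = arcsin(0.121031) = +6.95°.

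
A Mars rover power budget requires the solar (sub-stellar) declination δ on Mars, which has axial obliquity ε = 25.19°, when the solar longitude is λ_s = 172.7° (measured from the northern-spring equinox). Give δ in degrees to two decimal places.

δ = +3.10°

sin δ = sin ε · sin λ_s = sin 25.19° × sin 172.7° = 0.054081.
δ = arcsin(0.054081) = +3.10°.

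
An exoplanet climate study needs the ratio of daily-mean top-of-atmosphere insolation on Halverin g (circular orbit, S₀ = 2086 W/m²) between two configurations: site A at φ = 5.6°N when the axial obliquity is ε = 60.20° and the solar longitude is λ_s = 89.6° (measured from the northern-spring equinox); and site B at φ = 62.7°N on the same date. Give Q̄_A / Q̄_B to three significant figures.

Q̄_A / Q̄_B ≈ 0.262

— Configuration A (φ=+5.6°):
Solar declination: sin δ = sin ε · sin λ_s = sin 60.20° × sin 89.6° = 0.86774, so δ = +60.198°.
cos H₀ = −tan(+5.6°) tan(+60.198°) = -0.1712, H₀ = 1.7428 rad.
Bracket: H₀ sin φ sin δ + cos φ cos δ sin H₀ = 1.7428×0.09758×0.86774 + 0.99523×0.49701×0.98524 = 0.147570 + 0.487338 = 0.634908.
Q̄ = (S₀/π) × [bracket] = (2086/π) × 0.634908 = 421.58 W/m².
— Configuration B (φ=+62.7°):
cos H₀ = −tan(+62.7°) tan(+60.198°) = -3.3827 ≤ −1 ⇒ polar day, H₀ = π.
Bracket: H₀ sin φ sin δ + cos φ cos δ sin H₀ = 3.1416×0.88862×0.86774 + 0.45865×0.49701×0.00000 = 2.422460 + 0.000000 = 2.422460.
Q̄ = (S₀/π) × [bracket] = (2086/π) × 2.422460 = 1608.5 W/m².
Ratio Q̄_A / Q̄_B = 421.58 / 1608.5 = 0.2621.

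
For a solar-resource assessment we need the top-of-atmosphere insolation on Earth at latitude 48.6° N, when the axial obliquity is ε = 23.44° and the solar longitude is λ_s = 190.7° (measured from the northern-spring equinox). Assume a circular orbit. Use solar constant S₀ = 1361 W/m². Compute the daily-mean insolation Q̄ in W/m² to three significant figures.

Solar declination: sin δ = sin ε · sin λ_s = sin 23.44° × sin 190.7° = -0.07386, so δ = -4.235°.
cos H₀ = −tan(+48.6°) tan(-4.235°) = 0.0840, H₀ = 1.4867 rad.
Bracket: H₀ sin φ sin δ + cos φ cos δ sin H₀ = 1.4867×0.75011×-0.07386 + 0.66131×0.99727×0.99647 = -0.082368 + 0.657177 = 0.574809.
Q̄ = (S₀/π) × [bracket] = (1361/π) × 0.574809 = 249.0 W/m².

Q̄ ≈ 249 W/m²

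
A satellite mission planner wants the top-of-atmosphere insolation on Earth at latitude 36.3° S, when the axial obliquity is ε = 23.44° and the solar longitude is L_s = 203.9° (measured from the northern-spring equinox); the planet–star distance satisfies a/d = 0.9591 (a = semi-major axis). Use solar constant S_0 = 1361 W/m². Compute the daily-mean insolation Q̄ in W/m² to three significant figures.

Solar declination: sin δ = sin ε · sin L_s = sin 23.44° × sin 203.9° = -0.16116, so δ = -9.274°.
cos h₀ = −tan(-36.3°) tan(-9.274°) = -0.1200, h₀ = 1.6910 rad.
Bracket: h₀ sin ϕ sin δ + cos ϕ cos δ sin h₀ = 1.6910×-0.59201×-0.16116 + 0.80593×0.98693×0.99278 = 0.161335 + 0.789654 = 0.950989.
Inverse-square distance factor (a/d)² = 0.9591² = 0.919873.
Q̄ = (S_0/π) × 0.919873 × [bracket] = (1361/π) × 0.919873 × 0.950989 = 379.0 W/m².

Q̄ ≈ 379 W/m²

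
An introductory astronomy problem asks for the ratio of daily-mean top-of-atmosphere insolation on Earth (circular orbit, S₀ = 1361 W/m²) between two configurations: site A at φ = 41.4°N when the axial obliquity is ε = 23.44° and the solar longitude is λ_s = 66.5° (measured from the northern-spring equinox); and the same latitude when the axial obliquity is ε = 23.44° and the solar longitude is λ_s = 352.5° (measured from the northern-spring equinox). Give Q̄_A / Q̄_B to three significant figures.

Q̄_A / Q̄_B ≈ 1.61

— Configuration A (φ=+41.4°):
Solar declination: sin δ = sin ε · sin λ_s = sin 23.44° × sin 66.5° = 0.36480, so δ = +21.395°.
cos H₀ = −tan(+41.4°) tan(+21.395°) = -0.3454, H₀ = 1.9235 rad.
Bracket: H₀ sin φ sin δ + cos φ cos δ sin H₀ = 1.9235×0.66131×0.36480 + 0.75011×0.93109×0.93845 = 0.464036 + 0.655432 = 1.119468.
Q̄ = (S₀/π) × [bracket] = (1361/π) × 1.119468 = 484.98 W/m².
— Configuration B (φ=+41.4°):
Solar declination: sin δ = sin ε · sin λ_s = sin 23.44° × sin 352.5° = -0.05192, so δ = -2.976°.
cos H₀ = −tan(+41.4°) tan(-2.976°) = 0.0458, H₀ = 1.5249 rad.
Bracket: H₀ sin φ sin δ + cos φ cos δ sin H₀ = 1.5249×0.66131×-0.05192 + 0.75011×0.99865×0.99895 = -0.052358 + 0.748311 = 0.695953.
Q̄ = (S₀/π) × [bracket] = (1361/π) × 0.695953 = 301.50 W/m².
Ratio Q̄_A / Q̄_B = 484.98 / 301.50 = 1.609.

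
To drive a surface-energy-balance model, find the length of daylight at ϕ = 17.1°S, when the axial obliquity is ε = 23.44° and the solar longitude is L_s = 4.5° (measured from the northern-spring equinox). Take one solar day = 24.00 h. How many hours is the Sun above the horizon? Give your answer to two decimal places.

Solar declination: sin δ = sin ε · sin L_s = sin 23.44° × sin 4.5° = 0.03121, so δ = +1.788°.
cos h₀ = −tan ϕ · tan δ = −tan(-17.1°) × tan(+1.788°) = 0.0096, so h₀ = 1.5612 rad = 89.45°.
Daylight = 2h₀/(2π) × 24.00 h = (1.5612/π) × 24.00 = 11.93 h.

11.93 h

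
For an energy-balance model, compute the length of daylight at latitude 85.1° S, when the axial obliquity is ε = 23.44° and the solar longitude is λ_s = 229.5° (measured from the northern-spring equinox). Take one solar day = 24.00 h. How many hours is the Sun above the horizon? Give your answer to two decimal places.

24.00 h

Solar declination: sin δ = sin ε · sin λ_s = sin 23.44° × sin 229.5° = -0.30248, so δ = -17.607°.
Sunrise equation: cos H₀ = −tan φ · tan δ = -3.7017 ≤ −1, so the Sun never sets (polar day) and H₀ = π.
Daylight = 2H₀/(2π) × 24.00 h = (3.1416/π) × 24.00 = 24.00 h.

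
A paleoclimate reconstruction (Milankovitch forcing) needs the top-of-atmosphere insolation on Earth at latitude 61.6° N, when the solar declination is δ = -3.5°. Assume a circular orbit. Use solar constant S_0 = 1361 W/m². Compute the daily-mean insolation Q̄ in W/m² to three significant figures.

Q̄ ≈ 170 W/m²

cos h₀ = −tan(+61.6°) tan(-3.500°) = 0.1131, h₀ = 1.4574 rad.
Bracket: h₀ sin ϕ sin δ + cos ϕ cos δ sin h₀ = 1.4574×0.87965×-0.06105 + 0.47562×0.99813×0.99358 = -0.078266 + 0.471683 = 0.393417.
Q̄ = (S_0/π) × [bracket] = (1361/π) × 0.393417 = 170.4 W/m².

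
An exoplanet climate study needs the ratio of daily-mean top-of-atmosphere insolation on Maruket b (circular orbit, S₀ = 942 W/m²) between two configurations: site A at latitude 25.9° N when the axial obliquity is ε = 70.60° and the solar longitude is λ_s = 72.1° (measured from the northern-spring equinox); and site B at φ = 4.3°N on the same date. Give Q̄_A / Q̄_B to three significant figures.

Q̄_A / Q̄_B ≈ 2.24

— Configuration A (φ=+25.9°):
Solar declination: sin δ = sin ε · sin λ_s = sin 70.60° × sin 72.1° = 0.89757, so δ = +63.840°.
cos H₀ = −tan(+25.9°) tan(+63.840°) = -0.9886, H₀ = 2.9901 rad.
Bracket: H₀ sin φ sin δ + cos φ cos δ sin H₀ = 2.9901×0.43680×0.89757 + 0.89956×0.44088×0.15088 = 1.172294 + 0.059839 = 1.232133.
Q̄ = (S₀/π) × [bracket] = (942/π) × 1.232133 = 369.45 W/m².
— Configuration B (φ=+4.3°):
cos H₀ = −tan(+4.3°) tan(+63.840°) = -0.1531, H₀ = 1.7245 rad.
Bracket: H₀ sin φ sin δ + cos φ cos δ sin H₀ = 1.7245×0.07498×0.89757 + 0.99719×0.44088×0.98821 = 0.116059 + 0.434458 = 0.550517.
Q̄ = (S₀/π) × [bracket] = (942/π) × 0.550517 = 165.07 W/m².
Ratio Q̄_A / Q̄_B = 369.45 / 165.07 = 2.238.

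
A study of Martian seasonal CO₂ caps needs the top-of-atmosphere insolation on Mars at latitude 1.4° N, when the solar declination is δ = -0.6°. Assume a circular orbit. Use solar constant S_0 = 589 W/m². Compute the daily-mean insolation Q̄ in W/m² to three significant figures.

Q̄ ≈ 187 W/m²

cos h₀ = −tan(+1.4°) tan(-0.600°) = 0.0003, h₀ = 1.5705 rad.
Bracket: h₀ sin ϕ sin δ + cos ϕ cos δ sin h₀ = 1.5705×0.02443×-0.01047 + 0.99970×0.99995×1.00000 = -0.000402 + 0.999650 = 0.999248.
Q̄ = (S_0/π) × [bracket] = (589/π) × 0.999248 = 187.3 W/m².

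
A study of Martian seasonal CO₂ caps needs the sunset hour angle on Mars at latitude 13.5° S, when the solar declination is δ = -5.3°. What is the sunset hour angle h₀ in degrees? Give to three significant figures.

cos h₀ = −tan ϕ · tan δ = −tan(-13.5°) × tan(-5.300°) = -0.0223, so h₀ = 1.5931 rad = 91.28°.

h₀ = 91.3°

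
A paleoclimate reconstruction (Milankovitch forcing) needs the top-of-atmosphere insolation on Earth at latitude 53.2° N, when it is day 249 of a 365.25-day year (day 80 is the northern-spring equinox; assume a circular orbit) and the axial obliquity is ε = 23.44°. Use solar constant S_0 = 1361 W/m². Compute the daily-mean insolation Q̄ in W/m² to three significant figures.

Solar longitude: L_s = 360° × (249 − 80)/365.25 = 166.571°.
sin δ = sin 23.44° × sin 166.571° = 0.09238, so δ = +5.301°.
cos h₀ = −tan(+53.2°) tan(+5.301°) = -0.1240, h₀ = 1.6951 rad.
Bracket: h₀ sin ϕ sin δ + cos ϕ cos δ sin h₀ = 1.6951×0.80073×0.09238 + 0.59902×0.99572×0.99228 = 0.125389 + 0.591852 = 0.717241.
Q̄ = (S_0/π) × [bracket] = (1361/π) × 0.717241 = 310.7 W/m².

Q̄ ≈ 311 W/m²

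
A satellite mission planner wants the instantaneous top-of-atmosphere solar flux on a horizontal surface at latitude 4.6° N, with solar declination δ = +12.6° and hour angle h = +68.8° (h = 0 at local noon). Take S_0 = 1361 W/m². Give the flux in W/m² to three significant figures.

503 W/m²

cos θ_z = sin ϕ sin δ + cos ϕ cos δ cos h = 0.017495 + 0.351779 = 0.369274.
Flux = S_0 · cos θ_z = 1361 × 0.369274 = 502.6 W/m².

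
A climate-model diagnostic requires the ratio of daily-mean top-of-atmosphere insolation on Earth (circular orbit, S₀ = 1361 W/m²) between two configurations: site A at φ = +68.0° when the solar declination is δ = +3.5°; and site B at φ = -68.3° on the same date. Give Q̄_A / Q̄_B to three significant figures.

— Configuration A (φ=+68.0°):
cos H₀ = −tan(+68.0°) tan(+3.500°) = -0.1514, H₀ = 1.7228 rad.
Bracket: H₀ sin φ sin δ + cos φ cos δ sin H₀ = 1.7228×0.92718×0.06105 + 0.37461×0.99813×0.98848 = 0.097518 + 0.369602 = 0.467120.
Q̄ = (S₀/π) × [bracket] = (1361/π) × 0.467120 = 202.37 W/m².
— Configuration B (φ=-68.3°):
cos H₀ = −tan(-68.3°) tan(+3.500°) = 0.1537, H₀ = 1.4165 rad.
Bracket: H₀ sin φ sin δ + cos φ cos δ sin H₀ = 1.4165×-0.92913×0.06105 + 0.36975×0.99813×0.98812 = -0.080349 + 0.364674 = 0.284325.
Q̄ = (S₀/π) × [bracket] = (1361/π) × 0.284325 = 123.18 W/m².
Ratio Q̄_A / Q̄_B = 202.37 / 123.18 = 1.643.

Q̄_A / Q̄_B ≈ 1.64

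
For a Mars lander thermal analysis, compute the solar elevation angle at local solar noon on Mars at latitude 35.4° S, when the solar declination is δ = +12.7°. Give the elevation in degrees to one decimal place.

41.9°

At local noon the hour angle is zero, so the zenith angle equals |ϕ − δ| = |-35.4° − (+12.700°)| = 48.100°.
Elevation = 90° − 48.100° = 41.9°.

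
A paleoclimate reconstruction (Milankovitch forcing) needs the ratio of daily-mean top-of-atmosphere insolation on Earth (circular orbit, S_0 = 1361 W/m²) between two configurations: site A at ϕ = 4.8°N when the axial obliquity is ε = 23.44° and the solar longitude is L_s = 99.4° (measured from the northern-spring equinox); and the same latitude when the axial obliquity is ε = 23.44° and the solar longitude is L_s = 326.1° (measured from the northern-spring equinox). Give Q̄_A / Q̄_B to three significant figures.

Q̄_A / Q̄_B ≈ 1.03

— Configuration A (ϕ=+4.8°):
Solar declination: sin δ = sin ε · sin L_s = sin 23.44° × sin 99.4° = 0.39245, so δ = +23.107°.
cos h₀ = −tan(+4.8°) tan(+23.107°) = -0.0358, h₀ = 1.6066 rad.
Bracket: h₀ sin ϕ sin δ + cos ϕ cos δ sin h₀ = 1.6066×0.08368×0.39245 + 0.99649×0.91977×0.99936 = 0.052761 + 0.915955 = 0.968716.
Q̄ = (S_0/π) × [bracket] = (1361/π) × 0.968716 = 419.67 W/m².
— Configuration B (ϕ=+4.8°):
Solar declination: sin δ = sin ε · sin L_s = sin 23.44° × sin 326.1° = -0.22186, so δ = -12.819°.
cos h₀ = −tan(+4.8°) tan(-12.819°) = 0.0191, h₀ = 1.5517 rad.
Bracket: h₀ sin ϕ sin δ + cos ϕ cos δ sin h₀ = 1.5517×0.08368×-0.22186 + 0.99649×0.97508×0.99982 = -0.028808 + 0.971483 = 0.942675.
Q̄ = (S_0/π) × [bracket] = (1361/π) × 0.942675 = 408.39 W/m².
Ratio Q̄_A / Q̄_B = 419.67 / 408.39 = 1.028.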